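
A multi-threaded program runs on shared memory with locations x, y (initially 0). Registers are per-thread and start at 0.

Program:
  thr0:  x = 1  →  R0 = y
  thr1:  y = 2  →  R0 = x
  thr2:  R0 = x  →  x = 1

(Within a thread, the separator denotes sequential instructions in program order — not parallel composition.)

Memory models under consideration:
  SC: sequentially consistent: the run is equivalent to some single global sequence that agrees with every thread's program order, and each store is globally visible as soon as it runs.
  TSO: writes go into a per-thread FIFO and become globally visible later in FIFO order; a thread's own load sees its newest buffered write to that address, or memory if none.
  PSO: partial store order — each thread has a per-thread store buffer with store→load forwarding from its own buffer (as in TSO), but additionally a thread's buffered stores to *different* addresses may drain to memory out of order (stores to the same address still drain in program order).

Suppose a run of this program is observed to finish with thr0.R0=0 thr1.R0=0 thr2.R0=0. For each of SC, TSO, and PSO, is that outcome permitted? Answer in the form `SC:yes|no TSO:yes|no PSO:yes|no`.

SC:no TSO:yes PSO:yes

outcome vector order: (thr0.R0,thr1.R0,thr2.R0)
[SC] allowed = {0/1/0 0/1/1 2/0/0 2/0/1 2/1/0 2/1/1}
[TSO] allowed = {0/0/0 0/0/1 0/1/0 0/1/1 2/0/0 2/0/1 2/1/0 2/1/1}
[PSO] allowed = {0/0/0 0/0/1 0/1/0 0/1/1 2/0/0 2/0/1 2/1/0 2/1/1}
target 0/0/0 ∈ {TSO,PSO}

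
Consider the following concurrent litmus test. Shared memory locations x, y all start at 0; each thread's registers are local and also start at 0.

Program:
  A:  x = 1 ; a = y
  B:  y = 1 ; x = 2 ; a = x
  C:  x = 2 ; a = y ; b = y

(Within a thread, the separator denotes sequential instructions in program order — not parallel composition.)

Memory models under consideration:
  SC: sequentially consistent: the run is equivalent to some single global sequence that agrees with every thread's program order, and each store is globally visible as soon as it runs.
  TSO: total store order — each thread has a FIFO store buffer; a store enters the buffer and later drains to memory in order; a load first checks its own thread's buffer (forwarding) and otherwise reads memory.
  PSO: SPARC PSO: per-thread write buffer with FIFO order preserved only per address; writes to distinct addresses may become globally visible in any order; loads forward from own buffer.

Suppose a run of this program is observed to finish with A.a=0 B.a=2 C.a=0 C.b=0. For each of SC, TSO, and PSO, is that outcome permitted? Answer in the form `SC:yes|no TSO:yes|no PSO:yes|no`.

SC:yes TSO:yes PSO:yes

outcome vector order: (A.a,B.a,C.a,C.b)
SC (9): <0 2 0 0>; <0 2 0 1>; <0 2 1 1>; <1 1 0 0>; <1 1 0 1>; <1 1 1 1>; <1 2 0 0>; <1 2 0 1>; <1 2 1 1>
TSO (12): <0 1 0 0>; <0 1 0 1>; <0 1 1 1>; <0 2 0 0>; <0 2 0 1>; <0 2 1 1>; <1 1 0 0>; <1 1 0 1>; <1 1 1 1>; <1 2 0 0>; <1 2 0 1>; <1 2 1 1>
PSO (12): <0 1 0 0>; <0 1 0 1>; <0 1 1 1>; <0 2 0 0>; <0 2 0 1>; <0 2 1 1>; <1 1 0 0>; <1 1 0 1>; <1 1 1 1>; <1 2 0 0>; <1 2 0 1>; <1 2 1 1>
target <0 2 0 0> ∈ {SC,TSO,PSO}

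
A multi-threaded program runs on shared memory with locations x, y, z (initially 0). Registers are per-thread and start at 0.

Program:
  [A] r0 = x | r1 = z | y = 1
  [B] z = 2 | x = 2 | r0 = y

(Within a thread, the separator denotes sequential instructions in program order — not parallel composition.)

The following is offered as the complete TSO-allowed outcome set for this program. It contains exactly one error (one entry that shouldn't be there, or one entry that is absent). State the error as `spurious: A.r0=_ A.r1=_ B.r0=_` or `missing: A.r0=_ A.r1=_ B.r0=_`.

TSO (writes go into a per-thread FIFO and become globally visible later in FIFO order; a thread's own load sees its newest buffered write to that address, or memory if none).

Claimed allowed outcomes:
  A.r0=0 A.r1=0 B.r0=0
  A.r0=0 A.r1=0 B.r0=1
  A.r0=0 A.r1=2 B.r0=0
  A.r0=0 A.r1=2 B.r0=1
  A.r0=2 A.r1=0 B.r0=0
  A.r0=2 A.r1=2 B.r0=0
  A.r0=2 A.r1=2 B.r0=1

outcome vector order: (A.r0,A.r1,B.r0)
TSO: 6 outcomes — {0/0/0, 0/0/1, 0/2/0, 0/2/1, 2/2/0, 2/2/1}
claimed∖TSO = {2/0/0}

spurious: A.r0=2 A.r1=0 B.r0=0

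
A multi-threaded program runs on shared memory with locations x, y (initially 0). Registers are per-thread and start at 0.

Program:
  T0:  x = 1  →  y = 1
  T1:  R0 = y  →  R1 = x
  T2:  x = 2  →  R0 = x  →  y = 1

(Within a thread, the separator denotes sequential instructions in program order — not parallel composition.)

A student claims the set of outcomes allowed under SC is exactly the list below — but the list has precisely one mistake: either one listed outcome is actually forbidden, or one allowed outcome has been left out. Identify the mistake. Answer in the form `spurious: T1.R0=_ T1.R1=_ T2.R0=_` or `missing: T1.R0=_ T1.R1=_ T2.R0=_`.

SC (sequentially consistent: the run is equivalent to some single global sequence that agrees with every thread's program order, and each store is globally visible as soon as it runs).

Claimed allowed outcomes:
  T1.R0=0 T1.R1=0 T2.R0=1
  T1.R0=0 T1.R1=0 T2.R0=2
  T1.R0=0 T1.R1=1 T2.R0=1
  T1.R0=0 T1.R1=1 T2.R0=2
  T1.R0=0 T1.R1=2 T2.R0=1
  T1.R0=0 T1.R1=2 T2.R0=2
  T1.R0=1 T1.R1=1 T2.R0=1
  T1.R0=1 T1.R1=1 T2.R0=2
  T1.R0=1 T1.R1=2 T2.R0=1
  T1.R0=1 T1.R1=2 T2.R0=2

spurious: T1.R0=1 T1.R1=2 T2.R0=1

outcome vector order: (T1.R0,T1.R1,T2.R0)
SC (9): <0 0 1> <0 0 2> <0 1 1> <0 1 2> <0 2 1> <0 2 2> <1 1 1> <1 1 2> <1 2 2>
claimed∖SC = {<1 2 1>}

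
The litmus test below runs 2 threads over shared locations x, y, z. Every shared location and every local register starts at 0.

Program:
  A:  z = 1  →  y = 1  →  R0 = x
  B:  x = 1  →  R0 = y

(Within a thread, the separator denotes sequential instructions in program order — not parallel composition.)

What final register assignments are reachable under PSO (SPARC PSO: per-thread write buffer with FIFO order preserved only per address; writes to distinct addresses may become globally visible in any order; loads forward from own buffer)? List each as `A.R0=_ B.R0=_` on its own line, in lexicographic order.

outcome vector order: (A.R0,B.R0)
|PSO outcomes| = 4

A.R0=0 B.R0=0
A.R0=0 B.R0=1
A.R0=1 B.R0=0
A.R0=1 B.R0=1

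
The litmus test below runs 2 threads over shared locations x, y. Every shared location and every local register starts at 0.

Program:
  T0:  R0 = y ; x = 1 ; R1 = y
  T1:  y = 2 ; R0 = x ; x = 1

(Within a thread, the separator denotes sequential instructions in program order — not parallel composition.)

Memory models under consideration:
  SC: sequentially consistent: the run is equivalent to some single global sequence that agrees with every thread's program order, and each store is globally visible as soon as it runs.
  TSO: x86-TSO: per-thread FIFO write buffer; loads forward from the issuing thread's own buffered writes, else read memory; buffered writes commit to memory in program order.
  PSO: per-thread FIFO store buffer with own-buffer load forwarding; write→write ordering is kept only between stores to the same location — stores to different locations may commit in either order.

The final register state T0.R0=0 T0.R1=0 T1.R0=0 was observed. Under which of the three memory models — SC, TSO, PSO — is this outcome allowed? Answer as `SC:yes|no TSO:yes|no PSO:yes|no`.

SC:no TSO:yes PSO:yes

outcome vector order: (T0.R0,T0.R1,T1.R0)
[SC] allowed = {<0 0 1> <0 2 0> <0 2 1> <2 2 0> <2 2 1>}
[TSO] allowed = {<0 0 0> <0 0 1> <0 2 0> <0 2 1> <2 2 0> <2 2 1>}
[PSO] allowed = {<0 0 0> <0 0 1> <0 2 0> <0 2 1> <2 2 0> <2 2 1>}
target <0 0 0> ∈ {TSO,PSO}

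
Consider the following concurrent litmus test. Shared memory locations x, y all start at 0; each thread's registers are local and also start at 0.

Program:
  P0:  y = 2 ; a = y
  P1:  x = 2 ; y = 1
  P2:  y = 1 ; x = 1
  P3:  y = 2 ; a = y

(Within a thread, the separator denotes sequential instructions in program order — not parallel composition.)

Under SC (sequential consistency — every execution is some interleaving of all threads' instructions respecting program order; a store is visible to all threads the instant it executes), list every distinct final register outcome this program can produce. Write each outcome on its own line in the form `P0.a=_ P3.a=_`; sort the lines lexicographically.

outcome vector order: (P0.a,P3.a)
|SC outcomes| = 4

P0.a=1 P3.a=1
P0.a=1 P3.a=2
P0.a=2 P3.a=1
P0.a=2 P3.a=2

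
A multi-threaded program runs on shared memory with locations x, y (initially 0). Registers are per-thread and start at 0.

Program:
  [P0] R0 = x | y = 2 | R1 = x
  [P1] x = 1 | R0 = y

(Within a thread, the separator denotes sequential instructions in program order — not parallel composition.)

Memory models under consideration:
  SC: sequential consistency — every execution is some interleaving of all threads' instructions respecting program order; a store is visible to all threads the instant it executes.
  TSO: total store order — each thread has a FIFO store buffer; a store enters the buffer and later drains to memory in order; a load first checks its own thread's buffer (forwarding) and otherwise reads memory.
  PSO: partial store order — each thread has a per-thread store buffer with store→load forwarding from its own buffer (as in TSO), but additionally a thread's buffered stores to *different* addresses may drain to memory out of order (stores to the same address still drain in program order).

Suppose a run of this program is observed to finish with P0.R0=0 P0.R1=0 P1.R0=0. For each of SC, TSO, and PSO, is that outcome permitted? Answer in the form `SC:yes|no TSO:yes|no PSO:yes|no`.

outcome vector order: (P0.R0,P0.R1,P1.R0)
SC: 5 outcomes — {002; 010; 012; 110; 112}
TSO: 6 outcomes — {000; 002; 010; 012; 110; 112}
PSO: 6 outcomes — {000; 002; 010; 012; 110; 112}
target 000 ∈ {TSO,PSO}

SC:no TSO:yes PSO:yes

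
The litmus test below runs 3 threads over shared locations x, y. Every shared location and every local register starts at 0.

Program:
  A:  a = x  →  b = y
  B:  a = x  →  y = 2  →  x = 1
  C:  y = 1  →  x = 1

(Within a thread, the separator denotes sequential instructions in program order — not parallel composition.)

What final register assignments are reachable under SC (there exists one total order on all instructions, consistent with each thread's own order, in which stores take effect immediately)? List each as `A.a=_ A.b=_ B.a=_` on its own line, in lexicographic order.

A.a=0 A.b=0 B.a=0
A.a=0 A.b=0 B.a=1
A.a=0 A.b=1 B.a=0
A.a=0 A.b=1 B.a=1
A.a=0 A.b=2 B.a=0
A.a=0 A.b=2 B.a=1
A.a=1 A.b=1 B.a=0
A.a=1 A.b=1 B.a=1
A.a=1 A.b=2 B.a=0
A.a=1 A.b=2 B.a=1

outcome vector order: (A.a,A.b,B.a)
|SC outcomes| = 10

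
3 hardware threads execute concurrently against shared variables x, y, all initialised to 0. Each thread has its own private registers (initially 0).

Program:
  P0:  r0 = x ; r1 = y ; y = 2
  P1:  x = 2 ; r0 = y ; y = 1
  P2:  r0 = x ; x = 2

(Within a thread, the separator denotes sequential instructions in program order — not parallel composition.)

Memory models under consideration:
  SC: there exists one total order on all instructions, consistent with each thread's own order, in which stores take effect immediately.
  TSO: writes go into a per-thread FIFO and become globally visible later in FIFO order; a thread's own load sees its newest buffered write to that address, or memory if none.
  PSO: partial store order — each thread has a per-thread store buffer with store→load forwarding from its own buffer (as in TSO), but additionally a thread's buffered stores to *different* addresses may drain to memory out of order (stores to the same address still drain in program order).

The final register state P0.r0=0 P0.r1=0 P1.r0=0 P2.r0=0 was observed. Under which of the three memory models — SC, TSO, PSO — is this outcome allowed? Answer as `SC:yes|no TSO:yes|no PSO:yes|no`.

outcome vector order: (P0.r0,P0.r1,P1.r0,P2.r0)
under SC → 0000 0002 0020 0022 0100 0102 2000 2002 2020 2022 2100 2102
under TSO → 0000 0002 0020 0022 0100 0102 2000 2002 2020 2022 2100 2102
under PSO → 0000 0002 0020 0022 0100 0102 2000 2002 2020 2022 2100 2102
target 0000 ∈ {SC,TSO,PSO}

SC:yes TSO:yes PSO:yes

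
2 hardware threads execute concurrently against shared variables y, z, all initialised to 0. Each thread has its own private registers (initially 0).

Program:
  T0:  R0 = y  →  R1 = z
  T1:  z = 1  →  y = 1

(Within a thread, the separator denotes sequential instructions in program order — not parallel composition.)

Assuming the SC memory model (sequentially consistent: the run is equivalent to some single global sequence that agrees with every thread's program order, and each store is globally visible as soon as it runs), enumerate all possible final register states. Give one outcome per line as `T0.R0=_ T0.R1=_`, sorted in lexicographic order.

outcome vector order: (T0.R0,T0.R1)
|SC outcomes| = 3

T0.R0=0 T0.R1=0
T0.R0=0 T0.R1=1
T0.R0=1 T0.R1=1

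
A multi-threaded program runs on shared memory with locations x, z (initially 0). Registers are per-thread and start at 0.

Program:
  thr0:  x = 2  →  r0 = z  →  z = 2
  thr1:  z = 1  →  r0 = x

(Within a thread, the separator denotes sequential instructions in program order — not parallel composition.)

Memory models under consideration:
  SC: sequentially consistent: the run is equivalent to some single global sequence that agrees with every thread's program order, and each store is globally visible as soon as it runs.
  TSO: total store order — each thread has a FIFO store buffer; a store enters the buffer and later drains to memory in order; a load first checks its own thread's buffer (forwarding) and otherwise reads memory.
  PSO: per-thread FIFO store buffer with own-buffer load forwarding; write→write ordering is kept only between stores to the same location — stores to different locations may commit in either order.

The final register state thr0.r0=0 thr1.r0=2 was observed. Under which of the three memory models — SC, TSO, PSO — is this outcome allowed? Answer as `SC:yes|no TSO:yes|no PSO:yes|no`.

outcome vector order: (thr0.r0,thr1.r0)
under SC → 02, 10, 12
under TSO → 00, 02, 10, 12
under PSO → 00, 02, 10, 12
target 02 ∈ {SC,TSO,PSO}

SC:yes TSO:yes PSO:yes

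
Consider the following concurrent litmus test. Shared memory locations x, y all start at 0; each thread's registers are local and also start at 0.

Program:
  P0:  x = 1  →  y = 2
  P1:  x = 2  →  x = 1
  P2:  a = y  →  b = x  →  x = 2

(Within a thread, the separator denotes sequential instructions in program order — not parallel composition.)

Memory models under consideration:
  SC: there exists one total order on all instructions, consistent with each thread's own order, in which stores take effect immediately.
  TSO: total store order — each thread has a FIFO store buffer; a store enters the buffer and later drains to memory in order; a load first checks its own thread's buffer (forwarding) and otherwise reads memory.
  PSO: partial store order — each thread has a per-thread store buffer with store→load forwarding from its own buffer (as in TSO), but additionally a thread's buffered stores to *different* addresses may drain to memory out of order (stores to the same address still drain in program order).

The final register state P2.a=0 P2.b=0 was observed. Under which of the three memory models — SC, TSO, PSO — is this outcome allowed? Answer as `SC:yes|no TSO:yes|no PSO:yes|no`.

outcome vector order: (P2.a,P2.b)
under SC → 00; 01; 02; 21; 22
under TSO → 00; 01; 02; 21; 22
under PSO → 00; 01; 02; 20; 21; 22
target 00 ∈ {SC,TSO,PSO}

SC:yes TSO:yes PSO:yes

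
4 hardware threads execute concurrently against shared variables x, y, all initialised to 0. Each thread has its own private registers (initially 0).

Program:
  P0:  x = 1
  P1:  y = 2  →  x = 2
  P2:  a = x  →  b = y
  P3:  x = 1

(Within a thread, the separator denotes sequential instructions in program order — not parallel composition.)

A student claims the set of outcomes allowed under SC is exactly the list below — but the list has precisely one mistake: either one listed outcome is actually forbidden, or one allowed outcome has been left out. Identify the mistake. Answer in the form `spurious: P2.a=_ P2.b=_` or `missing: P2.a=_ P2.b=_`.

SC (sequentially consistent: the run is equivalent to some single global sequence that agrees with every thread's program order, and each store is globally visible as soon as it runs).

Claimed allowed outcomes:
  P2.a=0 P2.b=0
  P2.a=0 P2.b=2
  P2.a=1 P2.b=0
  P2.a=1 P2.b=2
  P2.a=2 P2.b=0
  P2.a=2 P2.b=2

spurious: P2.a=2 P2.b=0

outcome vector order: (P2.a,P2.b)
under SC → 0/0; 0/2; 1/0; 1/2; 2/2
claimed∖SC = {2/0}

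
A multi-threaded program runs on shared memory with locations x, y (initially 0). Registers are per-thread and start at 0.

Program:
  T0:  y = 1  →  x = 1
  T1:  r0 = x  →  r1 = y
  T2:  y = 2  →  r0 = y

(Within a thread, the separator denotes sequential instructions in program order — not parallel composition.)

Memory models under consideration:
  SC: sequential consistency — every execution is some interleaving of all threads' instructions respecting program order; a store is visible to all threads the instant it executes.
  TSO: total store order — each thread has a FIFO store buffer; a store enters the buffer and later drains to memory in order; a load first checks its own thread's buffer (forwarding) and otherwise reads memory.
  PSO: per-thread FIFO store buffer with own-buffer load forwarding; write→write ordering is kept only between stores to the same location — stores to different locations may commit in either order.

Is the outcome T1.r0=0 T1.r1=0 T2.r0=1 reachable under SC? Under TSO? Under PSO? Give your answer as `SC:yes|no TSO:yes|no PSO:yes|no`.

outcome vector order: (T1.r0,T1.r1,T2.r0)
[SC] allowed = {(0,0,1), (0,0,2), (0,1,1), (0,1,2), (0,2,1), (0,2,2), (1,1,1), (1,1,2), (1,2,2)}
[TSO] allowed = {(0,0,1), (0,0,2), (0,1,1), (0,1,2), (0,2,1), (0,2,2), (1,1,1), (1,1,2), (1,2,2)}
[PSO] allowed = {(0,0,1), (0,0,2), (0,1,1), (0,1,2), (0,2,1), (0,2,2), (1,0,1), (1,0,2), (1,1,1), (1,1,2), (1,2,1), (1,2,2)}
target (0,0,1) ∈ {SC,TSO,PSO}

SC:yes TSO:yes PSO:yes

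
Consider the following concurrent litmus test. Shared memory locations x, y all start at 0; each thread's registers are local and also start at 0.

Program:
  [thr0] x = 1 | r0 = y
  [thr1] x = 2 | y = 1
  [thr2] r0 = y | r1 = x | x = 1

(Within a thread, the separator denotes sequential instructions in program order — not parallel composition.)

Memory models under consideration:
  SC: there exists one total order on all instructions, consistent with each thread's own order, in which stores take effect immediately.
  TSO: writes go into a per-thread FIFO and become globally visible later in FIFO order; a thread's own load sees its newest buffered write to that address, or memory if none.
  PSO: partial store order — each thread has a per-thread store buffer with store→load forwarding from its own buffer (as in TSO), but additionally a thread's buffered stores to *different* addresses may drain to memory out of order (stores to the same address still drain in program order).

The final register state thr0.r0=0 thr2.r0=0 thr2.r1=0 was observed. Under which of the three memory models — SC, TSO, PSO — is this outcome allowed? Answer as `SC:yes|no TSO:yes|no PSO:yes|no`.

SC:yes TSO:yes PSO:yes

outcome vector order: (thr0.r0,thr2.r0,thr2.r1)
under SC → 0/0/0, 0/0/1, 0/0/2, 0/1/1, 0/1/2, 1/0/0, 1/0/1, 1/0/2, 1/1/1, 1/1/2
under TSO → 0/0/0, 0/0/1, 0/0/2, 0/1/1, 0/1/2, 1/0/0, 1/0/1, 1/0/2, 1/1/1, 1/1/2
under PSO → 0/0/0, 0/0/1, 0/0/2, 0/1/0, 0/1/1, 0/1/2, 1/0/0, 1/0/1, 1/0/2, 1/1/0, 1/1/1, 1/1/2
target 0/0/0 ∈ {SC,TSO,PSO}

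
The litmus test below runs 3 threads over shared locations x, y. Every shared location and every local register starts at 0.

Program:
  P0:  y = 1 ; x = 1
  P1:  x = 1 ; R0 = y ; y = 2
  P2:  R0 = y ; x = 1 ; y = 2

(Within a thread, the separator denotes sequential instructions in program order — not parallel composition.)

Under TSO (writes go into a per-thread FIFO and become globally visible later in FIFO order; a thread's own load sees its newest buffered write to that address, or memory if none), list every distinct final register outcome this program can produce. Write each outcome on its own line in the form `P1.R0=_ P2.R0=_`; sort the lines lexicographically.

outcome vector order: (P1.R0,P2.R0)
|TSO outcomes| = 8

P1.R0=0 P2.R0=0
P1.R0=0 P2.R0=1
P1.R0=0 P2.R0=2
P1.R0=1 P2.R0=0
P1.R0=1 P2.R0=1
P1.R0=1 P2.R0=2
P1.R0=2 P2.R0=0
P1.R0=2 P2.R0=1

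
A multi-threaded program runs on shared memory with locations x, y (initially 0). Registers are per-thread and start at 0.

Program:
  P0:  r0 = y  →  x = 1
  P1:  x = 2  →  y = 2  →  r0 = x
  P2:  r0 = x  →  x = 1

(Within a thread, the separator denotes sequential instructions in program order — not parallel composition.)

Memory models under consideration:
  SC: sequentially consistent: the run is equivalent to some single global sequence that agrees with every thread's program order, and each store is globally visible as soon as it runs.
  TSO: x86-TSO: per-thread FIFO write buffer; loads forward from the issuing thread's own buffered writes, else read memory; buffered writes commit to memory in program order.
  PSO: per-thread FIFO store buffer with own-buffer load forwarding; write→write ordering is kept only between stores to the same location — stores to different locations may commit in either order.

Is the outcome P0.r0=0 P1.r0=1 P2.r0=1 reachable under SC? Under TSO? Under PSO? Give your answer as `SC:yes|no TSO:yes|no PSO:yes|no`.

SC:yes TSO:yes PSO:yes

outcome vector order: (P0.r0,P1.r0,P2.r0)
under SC → <0 1 0>; <0 1 1>; <0 1 2>; <0 2 0>; <0 2 1>; <0 2 2>; <2 1 0>; <2 1 1>; <2 1 2>; <2 2 0>; <2 2 1>; <2 2 2>
under TSO → <0 1 0>; <0 1 1>; <0 1 2>; <0 2 0>; <0 2 1>; <0 2 2>; <2 1 0>; <2 1 1>; <2 1 2>; <2 2 0>; <2 2 1>; <2 2 2>
under PSO → <0 1 0>; <0 1 1>; <0 1 2>; <0 2 0>; <0 2 1>; <0 2 2>; <2 1 0>; <2 1 1>; <2 1 2>; <2 2 0>; <2 2 1>; <2 2 2>
target <0 1 1> ∈ {SC,TSO,PSO}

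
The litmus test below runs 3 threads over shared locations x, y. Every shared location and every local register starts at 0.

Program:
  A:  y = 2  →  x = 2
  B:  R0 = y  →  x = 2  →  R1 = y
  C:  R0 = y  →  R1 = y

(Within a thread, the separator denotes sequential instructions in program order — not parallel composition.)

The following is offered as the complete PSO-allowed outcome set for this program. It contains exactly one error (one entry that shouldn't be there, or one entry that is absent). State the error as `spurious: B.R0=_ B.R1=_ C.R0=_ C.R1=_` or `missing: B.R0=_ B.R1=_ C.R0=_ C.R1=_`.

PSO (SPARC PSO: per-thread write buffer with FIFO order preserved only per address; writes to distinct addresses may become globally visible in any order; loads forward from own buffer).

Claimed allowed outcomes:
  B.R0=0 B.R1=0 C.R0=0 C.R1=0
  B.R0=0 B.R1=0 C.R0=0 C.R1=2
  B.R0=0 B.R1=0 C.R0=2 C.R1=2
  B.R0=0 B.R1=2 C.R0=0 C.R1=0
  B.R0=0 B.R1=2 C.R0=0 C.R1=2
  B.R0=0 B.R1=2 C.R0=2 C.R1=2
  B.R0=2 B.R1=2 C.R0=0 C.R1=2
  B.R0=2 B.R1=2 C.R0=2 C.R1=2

outcome vector order: (B.R0,B.R1,C.R0,C.R1)
PSO (9): 0/0/0/0 0/0/0/2 0/0/2/2 0/2/0/0 0/2/0/2 0/2/2/2 2/2/0/0 2/2/0/2 2/2/2/2
PSO∖claimed = {2/2/0/0}

missing: B.R0=2 B.R1=2 C.R0=0 C.R1=0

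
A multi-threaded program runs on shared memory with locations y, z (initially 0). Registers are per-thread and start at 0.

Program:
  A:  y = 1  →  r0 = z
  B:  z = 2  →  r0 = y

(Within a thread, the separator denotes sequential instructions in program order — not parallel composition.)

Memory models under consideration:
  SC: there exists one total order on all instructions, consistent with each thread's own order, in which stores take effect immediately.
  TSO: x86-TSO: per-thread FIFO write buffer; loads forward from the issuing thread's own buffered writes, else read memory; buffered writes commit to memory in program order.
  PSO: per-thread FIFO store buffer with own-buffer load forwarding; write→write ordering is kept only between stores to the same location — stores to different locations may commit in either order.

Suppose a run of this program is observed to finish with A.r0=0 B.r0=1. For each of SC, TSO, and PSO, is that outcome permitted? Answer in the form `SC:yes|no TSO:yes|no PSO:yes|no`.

outcome vector order: (A.r0,B.r0)
under SC → 0/1 2/0 2/1
under TSO → 0/0 0/1 2/0 2/1
under PSO → 0/0 0/1 2/0 2/1
target 0/1 ∈ {SC,TSO,PSO}

SC:yes TSO:yes PSO:yes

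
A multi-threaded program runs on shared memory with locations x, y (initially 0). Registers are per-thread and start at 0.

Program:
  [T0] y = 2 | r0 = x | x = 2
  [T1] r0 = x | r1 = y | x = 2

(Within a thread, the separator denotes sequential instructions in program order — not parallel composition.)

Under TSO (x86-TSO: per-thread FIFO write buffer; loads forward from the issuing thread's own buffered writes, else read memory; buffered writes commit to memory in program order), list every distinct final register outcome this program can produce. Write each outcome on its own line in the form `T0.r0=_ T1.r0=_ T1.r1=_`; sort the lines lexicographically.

T0.r0=0 T1.r0=0 T1.r1=0
T0.r0=0 T1.r0=0 T1.r1=2
T0.r0=0 T1.r0=2 T1.r1=2
T0.r0=2 T1.r0=0 T1.r1=0
T0.r0=2 T1.r0=0 T1.r1=2

outcome vector order: (T0.r0,T1.r0,T1.r1)
|TSO outcomes| = 5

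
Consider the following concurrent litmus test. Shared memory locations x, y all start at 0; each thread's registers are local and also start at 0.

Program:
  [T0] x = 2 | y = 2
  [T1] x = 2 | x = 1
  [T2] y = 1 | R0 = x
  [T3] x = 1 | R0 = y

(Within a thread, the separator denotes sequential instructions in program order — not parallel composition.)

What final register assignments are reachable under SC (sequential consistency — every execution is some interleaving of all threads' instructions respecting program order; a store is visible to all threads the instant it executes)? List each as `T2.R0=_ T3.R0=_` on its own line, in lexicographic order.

outcome vector order: (T2.R0,T3.R0)
|SC outcomes| = 8

T2.R0=0 T3.R0=1
T2.R0=0 T3.R0=2
T2.R0=1 T3.R0=0
T2.R0=1 T3.R0=1
T2.R0=1 T3.R0=2
T2.R0=2 T3.R0=0
T2.R0=2 T3.R0=1
T2.R0=2 T3.R0=2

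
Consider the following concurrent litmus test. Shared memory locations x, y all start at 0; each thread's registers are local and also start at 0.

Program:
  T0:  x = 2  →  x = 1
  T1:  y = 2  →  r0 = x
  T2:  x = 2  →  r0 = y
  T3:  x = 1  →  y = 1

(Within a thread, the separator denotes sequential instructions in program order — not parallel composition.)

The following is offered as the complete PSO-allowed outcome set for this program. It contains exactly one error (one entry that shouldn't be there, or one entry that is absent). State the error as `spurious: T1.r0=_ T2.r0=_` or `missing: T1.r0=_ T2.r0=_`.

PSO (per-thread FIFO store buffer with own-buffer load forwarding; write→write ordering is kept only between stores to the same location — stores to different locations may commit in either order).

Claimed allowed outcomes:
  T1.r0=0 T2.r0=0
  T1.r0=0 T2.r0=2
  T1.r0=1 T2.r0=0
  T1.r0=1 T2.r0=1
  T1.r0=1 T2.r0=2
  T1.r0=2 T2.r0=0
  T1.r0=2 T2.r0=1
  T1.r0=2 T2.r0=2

missing: T1.r0=0 T2.r0=1

outcome vector order: (T1.r0,T2.r0)
[PSO] allowed = {<0 0>, <0 1>, <0 2>, <1 0>, <1 1>, <1 2>, <2 0>, <2 1>, <2 2>}
PSO∖claimed = {<0 1>}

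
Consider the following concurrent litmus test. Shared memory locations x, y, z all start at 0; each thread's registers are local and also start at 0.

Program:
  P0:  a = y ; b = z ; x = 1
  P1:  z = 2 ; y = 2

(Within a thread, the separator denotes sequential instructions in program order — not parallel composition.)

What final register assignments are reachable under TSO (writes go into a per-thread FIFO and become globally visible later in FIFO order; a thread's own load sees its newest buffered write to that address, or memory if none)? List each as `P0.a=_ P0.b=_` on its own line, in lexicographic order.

outcome vector order: (P0.a,P0.b)
|TSO outcomes| = 3

P0.a=0 P0.b=0
P0.a=0 P0.b=2
P0.a=2 P0.b=2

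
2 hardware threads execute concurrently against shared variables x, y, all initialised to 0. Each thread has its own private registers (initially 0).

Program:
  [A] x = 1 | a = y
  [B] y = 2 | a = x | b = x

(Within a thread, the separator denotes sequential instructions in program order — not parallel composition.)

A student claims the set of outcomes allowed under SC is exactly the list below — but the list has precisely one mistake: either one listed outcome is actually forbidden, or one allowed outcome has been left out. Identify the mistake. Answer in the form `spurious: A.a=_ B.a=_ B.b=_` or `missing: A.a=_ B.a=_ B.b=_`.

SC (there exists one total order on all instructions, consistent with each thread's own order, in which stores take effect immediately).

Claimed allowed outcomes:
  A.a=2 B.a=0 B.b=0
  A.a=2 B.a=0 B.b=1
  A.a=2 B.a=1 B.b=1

outcome vector order: (A.a,B.a,B.b)
SC (4): (0,1,1), (2,0,0), (2,0,1), (2,1,1)
SC∖claimed = {(0,1,1)}

missing: A.a=0 B.a=1 B.b=1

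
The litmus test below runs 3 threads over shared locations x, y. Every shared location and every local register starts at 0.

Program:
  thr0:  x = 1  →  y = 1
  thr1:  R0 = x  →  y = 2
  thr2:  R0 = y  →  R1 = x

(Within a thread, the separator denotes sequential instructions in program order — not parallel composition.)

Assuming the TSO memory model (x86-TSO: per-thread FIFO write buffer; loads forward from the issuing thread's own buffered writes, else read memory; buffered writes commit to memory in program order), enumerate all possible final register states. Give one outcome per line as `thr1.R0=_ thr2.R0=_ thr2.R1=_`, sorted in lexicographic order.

outcome vector order: (thr1.R0,thr2.R0,thr2.R1)
|TSO outcomes| = 9

thr1.R0=0 thr2.R0=0 thr2.R1=0
thr1.R0=0 thr2.R0=0 thr2.R1=1
thr1.R0=0 thr2.R0=1 thr2.R1=1
thr1.R0=0 thr2.R0=2 thr2.R1=0
thr1.R0=0 thr2.R0=2 thr2.R1=1
thr1.R0=1 thr2.R0=0 thr2.R1=0
thr1.R0=1 thr2.R0=0 thr2.R1=1
thr1.R0=1 thr2.R0=1 thr2.R1=1
thr1.R0=1 thr2.R0=2 thr2.R1=1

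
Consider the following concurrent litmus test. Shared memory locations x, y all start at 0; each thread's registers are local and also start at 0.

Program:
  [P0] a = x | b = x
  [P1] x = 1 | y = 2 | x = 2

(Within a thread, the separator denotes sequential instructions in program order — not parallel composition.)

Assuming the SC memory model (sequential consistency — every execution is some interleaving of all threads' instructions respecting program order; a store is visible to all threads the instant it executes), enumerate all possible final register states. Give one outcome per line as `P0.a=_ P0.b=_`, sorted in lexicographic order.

P0.a=0 P0.b=0
P0.a=0 P0.b=1
P0.a=0 P0.b=2
P0.a=1 P0.b=1
P0.a=1 P0.b=2
P0.a=2 P0.b=2

outcome vector order: (P0.a,P0.b)
|SC outcomes| = 6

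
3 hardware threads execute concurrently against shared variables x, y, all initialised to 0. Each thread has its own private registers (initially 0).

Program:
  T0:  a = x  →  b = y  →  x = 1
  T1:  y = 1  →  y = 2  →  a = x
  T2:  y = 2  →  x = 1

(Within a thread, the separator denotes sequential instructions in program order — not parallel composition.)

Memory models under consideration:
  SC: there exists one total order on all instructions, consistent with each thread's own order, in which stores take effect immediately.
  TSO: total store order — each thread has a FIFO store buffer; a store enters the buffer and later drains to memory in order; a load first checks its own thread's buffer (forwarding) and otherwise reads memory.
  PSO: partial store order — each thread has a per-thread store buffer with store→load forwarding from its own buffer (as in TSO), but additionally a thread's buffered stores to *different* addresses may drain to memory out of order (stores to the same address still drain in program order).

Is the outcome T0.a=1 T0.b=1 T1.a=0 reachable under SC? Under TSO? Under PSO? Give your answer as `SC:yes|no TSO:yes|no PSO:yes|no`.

outcome vector order: (T0.a,T0.b,T1.a)
[SC] allowed = {0/0/0 0/0/1 0/1/0 0/1/1 0/2/0 0/2/1 1/1/1 1/2/0 1/2/1}
[TSO] allowed = {0/0/0 0/0/1 0/1/0 0/1/1 0/2/0 0/2/1 1/1/0 1/1/1 1/2/0 1/2/1}
[PSO] allowed = {0/0/0 0/0/1 0/1/0 0/1/1 0/2/0 0/2/1 1/0/0 1/0/1 1/1/0 1/1/1 1/2/0 1/2/1}
target 1/1/0 ∈ {TSO,PSO}

SC:no TSO:yes PSO:yes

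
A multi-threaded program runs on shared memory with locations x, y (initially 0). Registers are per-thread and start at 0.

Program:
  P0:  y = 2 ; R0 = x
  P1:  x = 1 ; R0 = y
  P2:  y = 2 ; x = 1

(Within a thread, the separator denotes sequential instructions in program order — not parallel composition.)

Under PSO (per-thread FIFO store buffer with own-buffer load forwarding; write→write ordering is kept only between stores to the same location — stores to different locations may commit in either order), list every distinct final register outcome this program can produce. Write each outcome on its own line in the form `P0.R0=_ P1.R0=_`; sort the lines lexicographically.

P0.R0=0 P1.R0=0
P0.R0=0 P1.R0=2
P0.R0=1 P1.R0=0
P0.R0=1 P1.R0=2

outcome vector order: (P0.R0,P1.R0)
|PSO outcomes| = 4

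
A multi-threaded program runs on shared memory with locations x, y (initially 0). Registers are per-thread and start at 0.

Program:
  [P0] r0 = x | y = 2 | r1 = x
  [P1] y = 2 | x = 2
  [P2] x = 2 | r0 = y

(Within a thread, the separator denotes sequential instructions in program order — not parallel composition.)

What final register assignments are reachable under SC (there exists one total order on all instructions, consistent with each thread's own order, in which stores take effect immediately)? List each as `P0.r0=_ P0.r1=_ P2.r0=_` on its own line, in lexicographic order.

outcome vector order: (P0.r0,P0.r1,P2.r0)
|SC outcomes| = 5

P0.r0=0 P0.r1=0 P2.r0=2
P0.r0=0 P0.r1=2 P2.r0=0
P0.r0=0 P0.r1=2 P2.r0=2
P0.r0=2 P0.r1=2 P2.r0=0
P0.r0=2 P0.r1=2 P2.r0=2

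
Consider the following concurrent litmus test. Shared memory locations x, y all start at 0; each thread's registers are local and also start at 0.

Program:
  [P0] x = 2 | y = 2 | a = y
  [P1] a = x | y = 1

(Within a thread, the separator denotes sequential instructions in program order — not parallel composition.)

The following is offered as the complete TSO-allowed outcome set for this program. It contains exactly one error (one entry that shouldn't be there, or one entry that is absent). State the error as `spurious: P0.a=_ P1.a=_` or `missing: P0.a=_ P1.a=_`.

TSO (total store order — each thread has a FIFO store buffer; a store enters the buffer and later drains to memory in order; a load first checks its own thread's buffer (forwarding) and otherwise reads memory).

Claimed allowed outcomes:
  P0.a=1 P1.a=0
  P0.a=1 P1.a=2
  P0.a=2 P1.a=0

outcome vector order: (P0.a,P1.a)
TSO (4): (1,0), (1,2), (2,0), (2,2)
TSO∖claimed = {(2,2)}

missing: P0.a=2 P1.a=2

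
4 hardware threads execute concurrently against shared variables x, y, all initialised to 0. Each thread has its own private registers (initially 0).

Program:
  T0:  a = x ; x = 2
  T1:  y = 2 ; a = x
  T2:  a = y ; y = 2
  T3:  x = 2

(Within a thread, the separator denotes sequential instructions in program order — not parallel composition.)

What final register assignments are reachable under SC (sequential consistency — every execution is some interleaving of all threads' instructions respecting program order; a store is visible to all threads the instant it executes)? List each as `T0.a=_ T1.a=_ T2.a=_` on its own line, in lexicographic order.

outcome vector order: (T0.a,T1.a,T2.a)
|SC outcomes| = 8

T0.a=0 T1.a=0 T2.a=0
T0.a=0 T1.a=0 T2.a=2
T0.a=0 T1.a=2 T2.a=0
T0.a=0 T1.a=2 T2.a=2
T0.a=2 T1.a=0 T2.a=0
T0.a=2 T1.a=0 T2.a=2
T0.a=2 T1.a=2 T2.a=0
T0.a=2 T1.a=2 T2.a=2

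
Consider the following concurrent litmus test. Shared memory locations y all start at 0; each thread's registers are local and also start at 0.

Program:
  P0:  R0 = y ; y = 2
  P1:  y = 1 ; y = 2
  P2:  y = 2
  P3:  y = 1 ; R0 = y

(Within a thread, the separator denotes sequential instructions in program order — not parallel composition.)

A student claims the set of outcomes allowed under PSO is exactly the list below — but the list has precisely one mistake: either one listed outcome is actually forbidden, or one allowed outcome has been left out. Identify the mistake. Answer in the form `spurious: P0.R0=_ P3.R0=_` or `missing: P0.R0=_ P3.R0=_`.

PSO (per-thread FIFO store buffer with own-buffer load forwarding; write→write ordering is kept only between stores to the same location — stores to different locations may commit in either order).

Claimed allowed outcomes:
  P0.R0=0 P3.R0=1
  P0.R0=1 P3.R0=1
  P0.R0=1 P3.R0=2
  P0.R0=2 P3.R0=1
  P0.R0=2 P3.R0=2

outcome vector order: (P0.R0,P3.R0)
[PSO] allowed = {01 02 11 12 21 22}
PSO∖claimed = {02}

missing: P0.R0=0 P3.R0=2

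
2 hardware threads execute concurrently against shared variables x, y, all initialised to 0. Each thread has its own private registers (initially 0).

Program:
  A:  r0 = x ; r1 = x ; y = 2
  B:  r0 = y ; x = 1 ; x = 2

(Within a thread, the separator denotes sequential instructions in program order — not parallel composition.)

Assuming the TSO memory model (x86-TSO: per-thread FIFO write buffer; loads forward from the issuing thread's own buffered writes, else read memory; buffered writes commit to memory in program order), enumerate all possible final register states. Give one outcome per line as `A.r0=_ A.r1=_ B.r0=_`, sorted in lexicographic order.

A.r0=0 A.r1=0 B.r0=0
A.r0=0 A.r1=0 B.r0=2
A.r0=0 A.r1=1 B.r0=0
A.r0=0 A.r1=2 B.r0=0
A.r0=1 A.r1=1 B.r0=0
A.r0=1 A.r1=2 B.r0=0
A.r0=2 A.r1=2 B.r0=0

outcome vector order: (A.r0,A.r1,B.r0)
|TSO outcomes| = 7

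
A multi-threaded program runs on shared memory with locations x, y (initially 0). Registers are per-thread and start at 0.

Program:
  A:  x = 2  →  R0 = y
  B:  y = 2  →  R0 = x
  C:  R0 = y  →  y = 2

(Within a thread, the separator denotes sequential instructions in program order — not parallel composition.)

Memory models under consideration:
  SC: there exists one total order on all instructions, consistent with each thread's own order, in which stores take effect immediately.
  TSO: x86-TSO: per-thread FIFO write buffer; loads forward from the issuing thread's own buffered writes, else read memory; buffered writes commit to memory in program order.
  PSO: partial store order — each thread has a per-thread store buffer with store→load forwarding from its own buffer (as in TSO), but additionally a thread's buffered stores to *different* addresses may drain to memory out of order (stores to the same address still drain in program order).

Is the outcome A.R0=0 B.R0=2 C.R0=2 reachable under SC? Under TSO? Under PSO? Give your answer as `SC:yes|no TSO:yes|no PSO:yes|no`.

SC:yes TSO:yes PSO:yes

outcome vector order: (A.R0,B.R0,C.R0)
SC (6): (0,2,0) (0,2,2) (2,0,0) (2,0,2) (2,2,0) (2,2,2)
TSO (8): (0,0,0) (0,0,2) (0,2,0) (0,2,2) (2,0,0) (2,0,2) (2,2,0) (2,2,2)
PSO (8): (0,0,0) (0,0,2) (0,2,0) (0,2,2) (2,0,0) (2,0,2) (2,2,0) (2,2,2)
target (0,2,2) ∈ {SC,TSO,PSO}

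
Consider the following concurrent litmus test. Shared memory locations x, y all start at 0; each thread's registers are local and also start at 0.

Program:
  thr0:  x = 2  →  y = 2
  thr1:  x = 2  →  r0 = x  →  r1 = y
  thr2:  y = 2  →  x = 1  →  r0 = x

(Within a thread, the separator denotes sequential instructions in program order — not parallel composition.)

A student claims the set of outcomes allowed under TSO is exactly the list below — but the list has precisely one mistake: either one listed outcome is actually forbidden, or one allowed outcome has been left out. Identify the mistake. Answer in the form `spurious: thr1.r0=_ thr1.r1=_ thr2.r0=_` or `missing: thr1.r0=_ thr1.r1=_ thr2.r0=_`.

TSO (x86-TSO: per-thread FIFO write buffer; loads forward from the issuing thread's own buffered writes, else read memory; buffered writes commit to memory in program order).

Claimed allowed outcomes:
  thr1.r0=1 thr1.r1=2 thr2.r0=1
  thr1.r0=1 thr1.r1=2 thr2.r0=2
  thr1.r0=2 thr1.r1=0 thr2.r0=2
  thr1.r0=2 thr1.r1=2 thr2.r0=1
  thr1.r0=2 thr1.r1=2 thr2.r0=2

missing: thr1.r0=2 thr1.r1=0 thr2.r0=1

outcome vector order: (thr1.r0,thr1.r1,thr2.r0)
[TSO] allowed = {(1,2,1); (1,2,2); (2,0,1); (2,0,2); (2,2,1); (2,2,2)}
TSO∖claimed = {(2,0,1)}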